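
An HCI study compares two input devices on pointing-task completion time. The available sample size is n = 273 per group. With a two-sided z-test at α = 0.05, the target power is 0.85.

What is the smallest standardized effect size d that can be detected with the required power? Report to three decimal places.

d ≈ 0.256

Required noncentrality: δ = z_{0.025} + z_{0.15} = 1.960 + 1.036 = 2.996.
(The second rejection-region term Φ(−δ − z_{α/2}) is negligible and dropped.)
δ = d·√(n/2) ⇒ d = δ/√(n/2) = 2.996/√(273/2) = 0.2565.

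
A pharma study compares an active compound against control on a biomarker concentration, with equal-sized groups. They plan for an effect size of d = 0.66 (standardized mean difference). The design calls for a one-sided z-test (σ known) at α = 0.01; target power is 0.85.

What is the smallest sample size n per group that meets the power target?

For power 0.85 need Φ(δ − z_{0.01}) = 0.85, so δ = z_{0.01} + z_{0.15} = 2.326 + 1.036 = 3.363.
δ = d·√(n/2) ⇒ n = 2(δ/d)² = 2 × (3.363 / 0.66)² = 51.92.
Round up to the next whole unit.

n = 52 per group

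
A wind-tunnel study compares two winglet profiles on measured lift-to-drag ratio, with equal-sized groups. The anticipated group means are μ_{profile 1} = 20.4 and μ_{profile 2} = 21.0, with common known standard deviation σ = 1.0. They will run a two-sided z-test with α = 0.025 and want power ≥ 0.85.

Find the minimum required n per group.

Standardized effect: d = |μ_{profile 1} − μ_{profile 2}| / σ = |20.4 − 21.0| / 1.0 = 0.6000
Set Φ(δ − 2.241) = 0.85; then δ − 2.241 = Φ⁻¹(0.85) = 1.036, giving δ = 3.278.
(For δ > 0 the lower-tail rejection region contributes negligibly to power, so the one-term inversion is standard.)
δ = d·√(n/2) ⇒ n = 2(δ/d)² = 2 × (3.278 / 0.6000)² = 59.69.
Round up to the next whole unit.

n = 60 per group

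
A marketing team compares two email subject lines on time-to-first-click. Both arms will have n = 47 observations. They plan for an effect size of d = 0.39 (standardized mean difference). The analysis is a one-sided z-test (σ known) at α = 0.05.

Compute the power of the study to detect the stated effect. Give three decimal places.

Noncentrality parameter: δ = d·√(n/2) = 0.39 × √(47/2) = 1.8906
Critical value for a one-sided test at α = 0.05: z_α = 1.645.
Power = P(Z > 1.645 − δ) = Φ(0.246) = 0.5971.

Power ≈ 0.597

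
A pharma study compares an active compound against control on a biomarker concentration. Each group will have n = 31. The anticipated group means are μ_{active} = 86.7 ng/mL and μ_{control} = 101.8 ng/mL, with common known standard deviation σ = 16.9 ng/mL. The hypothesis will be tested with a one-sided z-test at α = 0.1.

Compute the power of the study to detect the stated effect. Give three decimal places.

Standardized effect: d = |μ_{active} − μ_{control}| / σ = |86.7 − 101.8| / 16.9 = 0.8935
Noncentrality parameter: δ = d·√(n/2) = 0.8935 × √(31/2) = 3.5177
Critical value for a one-sided test at α = 0.1: z_α = 1.282.
Power = P(Z > 1.282 − δ) = Φ(2.236) = 0.9873.

Power ≈ 0.987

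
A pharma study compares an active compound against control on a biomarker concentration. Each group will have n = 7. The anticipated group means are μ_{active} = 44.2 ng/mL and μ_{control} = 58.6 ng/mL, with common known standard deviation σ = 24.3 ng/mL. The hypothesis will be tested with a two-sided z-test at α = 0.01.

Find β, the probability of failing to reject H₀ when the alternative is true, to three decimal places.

β ≈ 0.929

Standardized effect: d = |μ_{active} − μ_{control}| / σ = |44.2 − 58.6| / 24.3 = 0.5926
Noncentrality parameter: δ = d·√(n/2) = 0.5926 × √(7/2) = 1.1086
Critical value for a two-sided test at α = 0.01: z_{α/2} = 2.576.
Power = Φ(δ − 2.576) + Φ(−δ − 2.576) = Φ(-1.467) + Φ(-3.684) = 0.0712 + 0.0001 = 0.0713.
Type II error: β = 1 − power = 1 − 0.0713 = 0.9287.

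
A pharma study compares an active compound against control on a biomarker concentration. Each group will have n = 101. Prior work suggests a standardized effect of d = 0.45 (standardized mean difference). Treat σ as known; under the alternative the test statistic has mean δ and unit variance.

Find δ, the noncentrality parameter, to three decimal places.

δ = d·√(n/2) = 0.45 × √(101/2) = 3.1979

δ ≈ 3.198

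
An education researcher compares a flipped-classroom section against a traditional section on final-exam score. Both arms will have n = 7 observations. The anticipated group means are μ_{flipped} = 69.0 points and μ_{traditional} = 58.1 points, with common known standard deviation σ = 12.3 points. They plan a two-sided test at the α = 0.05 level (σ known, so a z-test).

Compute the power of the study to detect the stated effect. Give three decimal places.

Power ≈ 0.381

Standardized effect: d = |μ_{flipped} − μ_{traditional}| / σ = |69.0 − 58.1| / 12.3 = 0.8862
Noncentrality parameter: δ = d·√(n/2) = 0.8862 × √(7/2) = 1.6579
Critical value for a two-sided test at α = 0.05: z_{α/2} = 1.960.
Power = Φ(δ − 1.960) + Φ(−δ − 1.960) = Φ(-0.302) + Φ(-3.618) = 0.3813 + 0.0001 = 0.3814.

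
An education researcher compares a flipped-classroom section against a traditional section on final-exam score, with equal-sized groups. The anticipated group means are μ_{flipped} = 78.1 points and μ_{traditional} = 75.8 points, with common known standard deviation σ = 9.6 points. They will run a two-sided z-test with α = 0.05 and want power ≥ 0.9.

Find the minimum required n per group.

Standardized effect: d = |μ_{flipped} − μ_{traditional}| / σ = |78.1 − 75.8| / 9.6 = 0.2396
Set Φ(δ − 1.960) = 0.9; then δ − 1.960 = Φ⁻¹(0.9) = 1.282, giving δ = 3.242.
(Ignoring the negligible lower-tail rejection probability gives the usual closed-form inversion.)
δ = d·√(n/2) ⇒ n = 2(δ/d)² = 2 × (3.242 / 0.2396)² = 366.11.
Rounding up, n = 367 per group.

n = 367 per group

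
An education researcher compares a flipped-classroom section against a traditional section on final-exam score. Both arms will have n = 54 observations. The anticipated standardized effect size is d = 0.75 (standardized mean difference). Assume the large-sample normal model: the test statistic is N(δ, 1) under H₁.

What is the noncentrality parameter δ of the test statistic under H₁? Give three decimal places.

The noncentrality parameter scales effect size by the design's sample-size factor: δ = d·√(n/2) = 0.75 × √(54/2) = 3.8971

δ ≈ 3.897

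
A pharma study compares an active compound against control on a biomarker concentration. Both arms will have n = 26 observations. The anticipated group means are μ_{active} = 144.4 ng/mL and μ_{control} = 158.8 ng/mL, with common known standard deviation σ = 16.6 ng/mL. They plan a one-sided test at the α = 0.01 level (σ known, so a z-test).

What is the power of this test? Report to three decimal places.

Power ≈ 0.789

Standardized effect: d = |μ_{active} − μ_{control}| / σ = |144.4 − 158.8| / 16.6 = 0.8675
Noncentrality parameter: δ = d·√(n/2) = 0.8675 × √(26/2) = 3.1277
One-sided α = 0.01 → critical value z_{0.01} = 2.326.
Power = P(Z > 2.326 − δ) = Φ(0.801) = 0.7885.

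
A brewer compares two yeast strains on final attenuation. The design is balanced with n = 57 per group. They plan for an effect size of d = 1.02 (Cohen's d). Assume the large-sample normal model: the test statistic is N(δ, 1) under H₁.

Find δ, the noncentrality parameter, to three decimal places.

δ ≈ 5.445

δ = d·√(n/2) = 1.02 × √(57/2) = 5.4453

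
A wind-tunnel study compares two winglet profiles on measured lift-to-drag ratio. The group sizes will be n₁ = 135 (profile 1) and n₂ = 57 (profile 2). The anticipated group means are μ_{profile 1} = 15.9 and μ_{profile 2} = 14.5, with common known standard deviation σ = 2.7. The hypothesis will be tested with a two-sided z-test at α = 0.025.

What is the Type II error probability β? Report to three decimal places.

Standardized effect: d = |μ_{profile 1} − μ_{profile 2}| / σ = |15.9 − 14.5| / 2.7 = 0.5185
Noncentrality parameter: δ = d / √(1/n₁ + 1/n₂) = 0.5185 / √(1/135 + 1/57) = 3.2826
Two-sided α = 0.025 → critical value z_{0.0125} = 2.241.
Power = Φ(δ − 2.241) + Φ(−δ − 2.241) = Φ(1.041) + Φ(-5.524) = 0.8511 + 0.0000 = 0.8511.
Type II error: β = 1 − power = 1 − 0.8511 = 0.1489.

β ≈ 0.149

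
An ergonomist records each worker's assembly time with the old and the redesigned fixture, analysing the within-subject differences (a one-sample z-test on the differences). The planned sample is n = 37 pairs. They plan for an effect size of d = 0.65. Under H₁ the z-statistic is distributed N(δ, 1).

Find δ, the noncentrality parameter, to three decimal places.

δ = d·√n = 0.65 × √37 = 3.9538

δ ≈ 3.954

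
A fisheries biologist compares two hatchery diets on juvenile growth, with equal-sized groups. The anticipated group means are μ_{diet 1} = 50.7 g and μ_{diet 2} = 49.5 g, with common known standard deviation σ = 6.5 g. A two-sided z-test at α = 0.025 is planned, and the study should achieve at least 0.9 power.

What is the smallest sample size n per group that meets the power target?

Standardized effect: d = |μ_{diet 1} − μ_{diet 2}| / σ = |50.7 − 49.5| / 6.5 = 0.1846
Set Φ(δ − 2.241) = 0.9; then δ − 2.241 = Φ⁻¹(0.9) = 1.282, giving δ = 3.523.
(The Φ(−δ − z_{α/2}) term is vanishingly small for δ > 0 and is dropped in the standard sample-size formula.)
δ = d·√(n/2) ⇒ n = 2(δ/d)² = 2 × (3.523 / 0.1846)² = 728.30.
Rounding up, n = 729 per group.

n = 729 per group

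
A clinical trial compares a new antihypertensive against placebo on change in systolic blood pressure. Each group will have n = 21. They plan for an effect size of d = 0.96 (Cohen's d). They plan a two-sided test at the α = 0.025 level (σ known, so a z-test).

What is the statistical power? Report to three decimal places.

Power ≈ 0.808

Noncentrality parameter: δ = d·√(n/2) = 0.96 × √(21/2) = 3.1108
Two-sided α = 0.025 → critical value z_{0.0125} = 2.241.
Power = Φ(δ − 2.241) + Φ(−δ − 2.241) = Φ(0.869) + Φ(-5.352) = 0.8077 + 0.0000 = 0.8077.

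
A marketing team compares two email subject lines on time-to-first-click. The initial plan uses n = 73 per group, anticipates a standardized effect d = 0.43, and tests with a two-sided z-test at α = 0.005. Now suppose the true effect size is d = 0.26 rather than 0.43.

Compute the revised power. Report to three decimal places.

Power ≈ 0.108

With d = 0.26: δ = d·√(n/2) = 0.26 × √(73/2) = 1.5708. Critical value z_{0.0025} = 2.807.
Revised power = Φ(δ − 2.807) + Φ(−δ − 2.807) = Φ(-1.236) + Φ(-4.378) = 0.1082 + 0.0000 = 0.1082.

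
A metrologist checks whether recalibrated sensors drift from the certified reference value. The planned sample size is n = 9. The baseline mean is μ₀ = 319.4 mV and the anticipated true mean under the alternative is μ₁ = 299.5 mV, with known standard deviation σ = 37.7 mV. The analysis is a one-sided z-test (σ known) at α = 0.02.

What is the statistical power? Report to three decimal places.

Standardized effect: d = |μ₁ − μ₀| / σ = |299.5 − 319.4| / 37.7 = 0.5279
Noncentrality parameter: δ = d·√n = 0.5279 × √9 = 1.5836
Critical value for a one-sided test at α = 0.02: z_α = 2.054.
Power = P(Z > 2.054 − δ) = Φ(-0.470) = 0.3191.

Power ≈ 0.319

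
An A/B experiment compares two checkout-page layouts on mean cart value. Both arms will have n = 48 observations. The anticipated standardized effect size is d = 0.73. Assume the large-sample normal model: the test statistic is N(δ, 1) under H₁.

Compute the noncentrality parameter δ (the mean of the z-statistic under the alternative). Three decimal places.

The noncentrality parameter scales effect size by the design's sample-size factor: δ = d·√(n/2) = 0.73 × √(48/2) = 3.5763

δ ≈ 3.576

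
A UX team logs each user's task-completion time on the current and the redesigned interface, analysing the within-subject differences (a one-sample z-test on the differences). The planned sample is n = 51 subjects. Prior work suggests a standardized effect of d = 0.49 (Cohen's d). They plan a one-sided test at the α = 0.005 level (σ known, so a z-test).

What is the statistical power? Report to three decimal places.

Power ≈ 0.822

Noncentrality parameter: δ = d·√n = 0.49 × √51 = 3.4993
One-sided α = 0.005 → critical value z_{0.005} = 2.576.
Power = P(Z > 2.576 − δ) = Φ(0.923) = 0.8221.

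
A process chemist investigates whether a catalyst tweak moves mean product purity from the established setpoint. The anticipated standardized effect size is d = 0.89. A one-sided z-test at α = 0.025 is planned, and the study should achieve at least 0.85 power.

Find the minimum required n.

For power 0.85 need Φ(δ − z_{0.025}) = 0.85, so δ = z_{0.025} + z_{0.15} = 1.960 + 1.036 = 2.996.
δ = d·√n ⇒ n = (δ/d)² = (2.996 / 0.89)² = 11.33.
Round up to the next whole unit.

n = 12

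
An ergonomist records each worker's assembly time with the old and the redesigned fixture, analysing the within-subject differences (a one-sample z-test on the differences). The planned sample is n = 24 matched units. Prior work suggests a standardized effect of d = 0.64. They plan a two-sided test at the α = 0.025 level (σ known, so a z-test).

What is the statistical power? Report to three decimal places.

Noncentrality parameter: δ = d·√n = 0.64 × √24 = 3.1353
Critical value for a two-sided test at α = 0.025: z_{α/2} = 2.241.
Power = Φ(δ − 2.241) + Φ(−δ − 2.241) = Φ(0.894) + Φ(-5.377) = 0.8143 + 0.0000 = 0.8143.

Power ≈ 0.814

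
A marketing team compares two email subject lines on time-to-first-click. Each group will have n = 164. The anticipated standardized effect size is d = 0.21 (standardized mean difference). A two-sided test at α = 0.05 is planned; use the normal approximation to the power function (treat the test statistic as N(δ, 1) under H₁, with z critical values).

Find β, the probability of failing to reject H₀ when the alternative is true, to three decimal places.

β ≈ 0.523

Noncentrality parameter: δ = d·√(n/2) = 0.21 × √(164/2) = 1.9016
Critical value for a two-sided test at α = 0.05: z_{α/2} = 1.960.
Power = Φ(δ − 1.960) + Φ(−δ − 1.960) = Φ(-0.058) + Φ(-3.862) = 0.4767 + 0.0001 = 0.4768.
Type II error: β = 1 − power = 1 − 0.4768 = 0.5232.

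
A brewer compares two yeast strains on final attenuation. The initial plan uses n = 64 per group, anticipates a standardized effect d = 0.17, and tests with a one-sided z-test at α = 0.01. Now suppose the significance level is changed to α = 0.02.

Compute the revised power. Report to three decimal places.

δ = d·√(n/2) = 0.17 × √(64/2) = 0.9617 (unchanged). New critical value: z_{0.02} = 2.054.
Revised power = P(Z > 2.054 − δ) = Φ(-1.092) = 0.1374.

Power ≈ 0.137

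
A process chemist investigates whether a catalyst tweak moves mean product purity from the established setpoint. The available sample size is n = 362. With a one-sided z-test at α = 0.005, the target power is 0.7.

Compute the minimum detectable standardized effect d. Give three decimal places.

Required noncentrality: δ = z_{0.005} + z_{0.30} = 2.576 + 0.524 = 3.100.
δ = d·√n ⇒ d = δ/√n = 3.100/√362 = 0.1629.

d ≈ 0.163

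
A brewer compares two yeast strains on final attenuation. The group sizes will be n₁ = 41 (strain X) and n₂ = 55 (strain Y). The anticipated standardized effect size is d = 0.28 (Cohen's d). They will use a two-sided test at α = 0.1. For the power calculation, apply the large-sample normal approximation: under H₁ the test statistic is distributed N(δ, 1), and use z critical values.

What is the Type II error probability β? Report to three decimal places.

Noncentrality parameter: δ = d / √(1/n₁ + 1/n₂) = 0.28 / √(1/41 + 1/55) = 1.3570
Critical value for a two-sided test at α = 0.1: z_{α/2} = 1.645.
Power = Φ(δ − 1.645) + Φ(−δ − 1.645) = Φ(-0.288) + Φ(-3.002) = 0.3867 + 0.0013 = 0.3881.
Type II error: β = 1 − power = 1 − 0.3881 = 0.6119.

β ≈ 0.612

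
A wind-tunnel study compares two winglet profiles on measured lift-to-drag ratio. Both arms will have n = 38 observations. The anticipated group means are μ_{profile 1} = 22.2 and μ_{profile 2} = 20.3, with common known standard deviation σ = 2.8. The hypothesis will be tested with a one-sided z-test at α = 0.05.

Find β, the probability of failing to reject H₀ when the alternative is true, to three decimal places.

Standardized effect: d = |μ_{profile 1} − μ_{profile 2}| / σ = |22.2 − 20.3| / 2.8 = 0.6786
Noncentrality parameter: δ = d·√(n/2) = 0.6786 × √(38/2) = 2.9578
One-sided α = 0.05 → critical value z_{0.05} = 1.645.
Power = P(Z > 1.645 − δ) = Φ(1.313) = 0.9054.
Type II error: β = 1 − power = 1 − 0.9054 = 0.0946.

β ≈ 0.095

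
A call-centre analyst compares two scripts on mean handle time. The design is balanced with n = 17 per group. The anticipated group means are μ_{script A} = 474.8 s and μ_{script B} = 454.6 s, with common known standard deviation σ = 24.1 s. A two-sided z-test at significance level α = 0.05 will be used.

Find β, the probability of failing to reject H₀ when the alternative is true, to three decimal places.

β ≈ 0.314

Standardized effect: d = |μ_{script A} − μ_{script B}| / σ = |474.8 − 454.6| / 24.1 = 0.8382
Noncentrality parameter: δ = d·√(n/2) = 0.8382 × √(17/2) = 2.4437
Critical value for a two-sided test at α = 0.05: z_{α/2} = 1.960.
Power = Φ(δ − 1.960) + Φ(−δ − 1.960) = Φ(0.484) + Φ(-4.404) = 0.6857 + 0.0000 = 0.6857.
Type II error: β = 1 − power = 1 − 0.6857 = 0.3143.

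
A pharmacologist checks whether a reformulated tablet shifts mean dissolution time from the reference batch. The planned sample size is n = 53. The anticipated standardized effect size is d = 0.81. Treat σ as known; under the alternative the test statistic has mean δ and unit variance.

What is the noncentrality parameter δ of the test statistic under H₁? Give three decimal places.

The noncentrality parameter scales effect size by the design's sample-size factor: δ = d·√n = 0.81 × √53 = 5.8969

δ ≈ 5.897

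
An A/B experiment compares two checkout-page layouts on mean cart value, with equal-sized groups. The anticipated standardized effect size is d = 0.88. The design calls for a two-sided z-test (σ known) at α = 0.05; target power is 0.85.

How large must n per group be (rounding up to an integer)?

Set Φ(δ − 1.960) = 0.85; then δ − 1.960 = Φ⁻¹(0.85) = 1.036, giving δ = 2.996.
(The Φ(−δ − z_{α/2}) term is vanishingly small for δ > 0 and is dropped in the standard sample-size formula.)
δ = d·√(n/2) ⇒ n = 2(δ/d)² = 2 × (2.996 / 0.88)² = 23.19.
Rounding up, n = 24 per group.

n = 24 per group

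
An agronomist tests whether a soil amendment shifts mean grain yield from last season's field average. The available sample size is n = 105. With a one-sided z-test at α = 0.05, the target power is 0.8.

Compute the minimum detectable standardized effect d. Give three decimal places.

Required noncentrality: δ = z_{0.05} + z_{0.20} = 1.645 + 0.842 = 2.486.
δ = d·√n ⇒ d = δ/√n = 2.486/√105 = 0.2427.

d ≈ 0.243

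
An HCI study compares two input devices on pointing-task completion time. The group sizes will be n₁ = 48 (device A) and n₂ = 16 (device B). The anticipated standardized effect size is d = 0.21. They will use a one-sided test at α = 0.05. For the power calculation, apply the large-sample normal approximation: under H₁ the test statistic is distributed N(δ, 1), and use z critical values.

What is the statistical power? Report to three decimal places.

Power ≈ 0.179

Noncentrality parameter: δ = d / √(1/n₁ + 1/n₂) = 0.21 / √(1/48 + 1/16) = 0.7275
Critical value for a one-sided test at α = 0.05: z_α = 1.645.
Power = Φ(δ − 1.645) = Φ(-0.917) = 0.1795.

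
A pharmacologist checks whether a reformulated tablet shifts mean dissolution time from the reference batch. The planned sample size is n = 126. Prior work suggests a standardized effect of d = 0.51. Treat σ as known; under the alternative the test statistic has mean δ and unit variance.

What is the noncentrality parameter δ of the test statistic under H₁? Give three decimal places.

δ = d·√n = 0.51 × √126 = 5.7247

δ ≈ 5.725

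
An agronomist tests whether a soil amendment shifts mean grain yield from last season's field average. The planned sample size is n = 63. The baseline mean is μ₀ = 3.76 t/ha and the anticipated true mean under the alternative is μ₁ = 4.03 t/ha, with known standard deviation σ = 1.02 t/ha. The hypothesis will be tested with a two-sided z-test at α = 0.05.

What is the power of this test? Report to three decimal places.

Standardized effect: d = |μ₁ − μ₀| / σ = |4.03 − 3.76| / 1.02 = 0.2647
Noncentrality parameter: δ = d·√n = 0.2647 × √63 = 2.1010
Two-sided α = 0.05 → critical value z_{0.025} = 1.960.
Power = Φ(δ − 1.960) + Φ(−δ − 1.960) = Φ(0.141) + Φ(-4.061) = 0.5561 + 0.0000 = 0.5561.

Power ≈ 0.556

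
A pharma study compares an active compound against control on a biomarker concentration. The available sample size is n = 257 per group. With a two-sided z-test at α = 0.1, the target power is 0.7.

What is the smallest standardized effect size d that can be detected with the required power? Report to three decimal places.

d ≈ 0.191

Required noncentrality: δ = z_{0.05} + z_{0.30} = 1.645 + 0.524 = 2.169.
(The second rejection-region term Φ(−δ − z_{α/2}) is negligible and dropped.)
δ = d·√(n/2) ⇒ d = δ/√(n/2) = 2.169/√(257/2) = 0.1914.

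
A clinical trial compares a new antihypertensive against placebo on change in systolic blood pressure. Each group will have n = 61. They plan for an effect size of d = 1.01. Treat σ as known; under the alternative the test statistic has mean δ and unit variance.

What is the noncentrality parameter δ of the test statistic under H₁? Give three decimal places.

δ ≈ 5.578

δ = d·√(n/2) = 1.01 × √(61/2) = 5.5779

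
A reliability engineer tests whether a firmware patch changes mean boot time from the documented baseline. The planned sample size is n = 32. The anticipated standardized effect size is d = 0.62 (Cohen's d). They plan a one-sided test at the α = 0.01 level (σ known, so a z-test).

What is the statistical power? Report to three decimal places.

Power ≈ 0.881

Noncentrality parameter: δ = d·√n = 0.62 × √32 = 3.5072
One-sided α = 0.01 → critical value z_{0.01} = 2.326.
Power = P(Z > 2.326 − δ) = Φ(1.181) = 0.8812.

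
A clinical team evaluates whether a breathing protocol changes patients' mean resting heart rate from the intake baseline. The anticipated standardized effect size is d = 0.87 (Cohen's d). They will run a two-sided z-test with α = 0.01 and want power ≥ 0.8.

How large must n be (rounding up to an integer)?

For power 0.8 need Φ(δ − z_{0.005}) = 0.8, so δ = z_{0.005} + z_{0.20} = 2.576 + 0.842 = 3.417.
(For δ > 0 the lower-tail rejection region contributes negligibly to power, so the one-term inversion is standard.)
δ = d·√n ⇒ n = (δ/d)² = (3.417 / 0.87)² = 15.43.
Round up to the next whole unit.

n = 16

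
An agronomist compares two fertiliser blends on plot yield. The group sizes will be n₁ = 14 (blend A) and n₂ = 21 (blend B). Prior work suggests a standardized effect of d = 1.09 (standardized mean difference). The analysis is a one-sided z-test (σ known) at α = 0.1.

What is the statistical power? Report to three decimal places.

Noncentrality parameter: δ = d / √(1/n₁ + 1/n₂) = 1.09 / √(1/14 + 1/21) = 3.1591
One-sided α = 0.1 → critical value z_{0.1} = 1.282.
Power = P(Z > 1.282 − δ) = Φ(1.878) = 0.9698.

Power ≈ 0.970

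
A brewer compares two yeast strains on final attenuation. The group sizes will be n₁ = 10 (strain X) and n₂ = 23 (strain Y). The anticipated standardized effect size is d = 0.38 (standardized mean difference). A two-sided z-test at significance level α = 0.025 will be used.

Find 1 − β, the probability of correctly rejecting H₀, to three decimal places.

Noncentrality parameter: δ = d / √(1/n₁ + 1/n₂) = 0.38 / √(1/10 + 1/23) = 1.0032
Two-sided α = 0.025 → critical value z_{0.0125} = 2.241.
Power = Φ(δ − 2.241) + Φ(−δ − 2.241) = Φ(-1.238) + Φ(-3.245) = 0.1078 + 0.0006 = 0.1084.

Power ≈ 0.108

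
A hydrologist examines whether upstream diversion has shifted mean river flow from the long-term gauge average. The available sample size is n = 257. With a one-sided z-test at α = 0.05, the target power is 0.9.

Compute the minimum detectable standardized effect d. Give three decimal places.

d ≈ 0.183

Required noncentrality: δ = z_{0.05} + z_{0.10} = 1.645 + 1.282 = 2.926.
δ = d·√n ⇒ d = δ/√n = 2.926/√257 = 0.1825.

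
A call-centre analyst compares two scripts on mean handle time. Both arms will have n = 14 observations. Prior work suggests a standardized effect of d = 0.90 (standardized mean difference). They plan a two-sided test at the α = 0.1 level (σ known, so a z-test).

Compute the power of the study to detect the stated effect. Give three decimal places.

Power ≈ 0.769

Noncentrality parameter: δ = d·√(n/2) = 0.90 × √(14/2) = 2.3812
Two-sided α = 0.1 → critical value z_{0.05} = 1.645.
Power = Φ(δ − 1.645) + Φ(−δ − 1.645) = Φ(0.736) + Φ(-4.026) = 0.7692 + 0.0000 = 0.7693.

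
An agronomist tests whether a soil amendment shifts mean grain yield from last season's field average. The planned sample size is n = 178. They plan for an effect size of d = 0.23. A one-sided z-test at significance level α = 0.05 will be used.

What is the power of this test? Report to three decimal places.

Power ≈ 0.923

Noncentrality parameter: λ = d·√n = 0.23 × √178 = 3.0686
Critical value for a one-sided test at α = 0.05: z_α = 1.645.
Power = P(Z > 1.645 − λ) = Φ(1.424) = 0.9227.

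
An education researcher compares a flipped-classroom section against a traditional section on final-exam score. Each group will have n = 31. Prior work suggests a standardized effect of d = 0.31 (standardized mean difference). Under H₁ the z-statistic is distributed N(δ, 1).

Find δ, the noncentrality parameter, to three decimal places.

δ = d·√(n/2) = 0.31 × √(31/2) = 1.2205

δ ≈ 1.220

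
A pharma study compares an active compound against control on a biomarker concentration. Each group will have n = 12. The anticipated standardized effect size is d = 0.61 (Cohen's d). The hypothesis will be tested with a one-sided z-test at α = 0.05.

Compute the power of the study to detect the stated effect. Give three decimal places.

Power ≈ 0.440

Noncentrality parameter: δ = d·√(n/2) = 0.61 × √(12/2) = 1.4942
Critical value for a one-sided test at α = 0.05: z_α = 1.645.
Power = P(Z > 1.645 − δ) = Φ(-0.151) = 0.4401.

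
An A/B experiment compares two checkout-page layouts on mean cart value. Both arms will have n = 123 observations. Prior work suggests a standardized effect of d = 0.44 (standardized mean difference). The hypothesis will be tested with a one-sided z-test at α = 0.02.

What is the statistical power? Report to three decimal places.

Power ≈ 0.919

Noncentrality parameter: δ = d·√(n/2) = 0.44 × √(123/2) = 3.4506
One-sided α = 0.02 → critical value z_{0.02} = 2.054.
Power = Φ(δ − 2.054) = Φ(1.397) = 0.9188.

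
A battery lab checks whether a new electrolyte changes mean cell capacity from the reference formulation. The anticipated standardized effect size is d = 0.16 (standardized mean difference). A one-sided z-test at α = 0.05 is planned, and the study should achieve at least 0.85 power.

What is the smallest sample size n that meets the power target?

n = 281

Set Φ(δ − 1.645) = 0.85; then δ − 1.645 = Φ⁻¹(0.85) = 1.036, giving δ = 2.681.
δ = d·√n ⇒ n = (δ/d)² = (2.681 / 0.16)² = 280.83.
Round up to the next whole unit.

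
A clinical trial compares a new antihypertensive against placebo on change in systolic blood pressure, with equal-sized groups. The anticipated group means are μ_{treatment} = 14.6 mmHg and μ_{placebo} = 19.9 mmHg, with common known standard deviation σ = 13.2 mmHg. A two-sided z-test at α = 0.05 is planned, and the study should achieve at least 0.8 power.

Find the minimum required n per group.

Standardized effect: d = |μ_{treatment} − μ_{placebo}| / σ = |14.6 − 19.9| / 13.2 = 0.4015
Set Φ(δ − 1.960) = 0.8; then δ − 1.960 = Φ⁻¹(0.8) = 0.842, giving δ = 2.802.
(The Φ(−δ − z_{α/2}) term is vanishingly small for δ > 0 and is dropped in the standard sample-size formula.)
δ = d·√(n/2) ⇒ n = 2(δ/d)² = 2 × (2.802 / 0.4015)² = 97.37.
Round up to the next whole unit.

n = 98 per group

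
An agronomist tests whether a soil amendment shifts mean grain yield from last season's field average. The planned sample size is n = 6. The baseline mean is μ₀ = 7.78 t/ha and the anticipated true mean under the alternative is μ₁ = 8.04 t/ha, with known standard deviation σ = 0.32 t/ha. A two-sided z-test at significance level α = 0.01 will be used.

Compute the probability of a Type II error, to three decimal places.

Standardized effect: d = |μ₁ − μ₀| / σ = |8.04 − 7.78| / 0.32 = 0.8125
Noncentrality parameter: δ = d·√n = 0.8125 × √6 = 1.9902
Two-sided α = 0.01 → critical value z_{0.005} = 2.576.
Power = Φ(δ − 2.576) + Φ(−δ − 2.576) = Φ(-0.586) + Φ(-4.566) = 0.2791 + 0.0000 = 0.2791.
Type II error: β = 1 − power = 1 − 0.2791 = 0.7209.

β ≈ 0.721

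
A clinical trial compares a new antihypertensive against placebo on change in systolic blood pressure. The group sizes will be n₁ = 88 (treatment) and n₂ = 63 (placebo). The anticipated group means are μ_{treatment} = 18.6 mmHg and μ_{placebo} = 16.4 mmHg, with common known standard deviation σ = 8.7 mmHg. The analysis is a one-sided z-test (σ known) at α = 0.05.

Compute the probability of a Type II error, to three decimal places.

β ≈ 0.545

Standardized effect: d = |μ_{treatment} − μ_{placebo}| / σ = |18.6 − 16.4| / 8.7 = 0.2529
Noncentrality parameter: δ = d / √(1/n₁ + 1/n₂) = 0.2529 / √(1/88 + 1/63) = 1.5322
One-sided α = 0.05 → critical value z_{0.05} = 1.645.
Power = Φ(δ − 1.645) = Φ(-0.113) = 0.4552.
Type II error: β = 1 − power = 1 − 0.4552 = 0.5448.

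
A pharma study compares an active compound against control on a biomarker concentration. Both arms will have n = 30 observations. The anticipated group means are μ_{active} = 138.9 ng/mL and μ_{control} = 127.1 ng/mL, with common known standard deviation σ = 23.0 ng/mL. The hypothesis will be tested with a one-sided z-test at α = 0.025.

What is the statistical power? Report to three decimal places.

Power ≈ 0.511

Standardized effect: d = |μ_{active} − μ_{control}| / σ = |138.9 − 127.1| / 23.0 = 0.5130
Noncentrality parameter: δ = d·√(n/2) = 0.5130 × √(30/2) = 1.9870
Critical value for a one-sided test at α = 0.025: z_α = 1.960.
Power = Φ(δ − 1.960) = Φ(0.027) = 0.5108.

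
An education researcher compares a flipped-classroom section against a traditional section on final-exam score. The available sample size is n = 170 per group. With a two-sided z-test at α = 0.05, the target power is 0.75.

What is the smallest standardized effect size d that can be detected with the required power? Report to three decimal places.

d ≈ 0.286

Need Φ(δ − 1.960) = 0.75, so δ = 1.960 + 0.674 = 2.634.
(The second rejection-region term Φ(−δ − z_{α/2}) is negligible and dropped.)
δ = d·√(n/2) ⇒ d = δ/√(n/2) = 2.634/√(170/2) = 0.2857.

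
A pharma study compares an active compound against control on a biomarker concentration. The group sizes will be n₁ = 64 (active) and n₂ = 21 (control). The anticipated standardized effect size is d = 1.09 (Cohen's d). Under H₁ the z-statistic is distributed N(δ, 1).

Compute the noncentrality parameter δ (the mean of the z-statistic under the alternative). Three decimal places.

δ ≈ 4.334

δ = d / √(1/n₁ + 1/n₂) = 1.09 / √(1/64 + 1/21) = 4.3343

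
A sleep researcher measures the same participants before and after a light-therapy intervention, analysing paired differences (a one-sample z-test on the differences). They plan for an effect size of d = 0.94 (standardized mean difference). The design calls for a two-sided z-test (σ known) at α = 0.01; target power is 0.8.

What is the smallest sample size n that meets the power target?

n = 14

Set Φ(δ − 2.576) = 0.8; then δ − 2.576 = Φ⁻¹(0.8) = 0.842, giving δ = 3.417.
(The Φ(−δ − z_{α/2}) term is vanishingly small for δ > 0 and is dropped in the standard sample-size formula.)
δ = d·√n ⇒ n = (δ/d)² = (3.417 / 0.94)² = 13.22.
Round up to the next whole unit.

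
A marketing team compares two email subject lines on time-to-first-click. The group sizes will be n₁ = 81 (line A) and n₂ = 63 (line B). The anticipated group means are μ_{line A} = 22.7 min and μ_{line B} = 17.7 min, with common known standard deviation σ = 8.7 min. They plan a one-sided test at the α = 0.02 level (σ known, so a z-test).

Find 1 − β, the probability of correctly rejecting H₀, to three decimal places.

Standardized effect: d = |μ_{line A} − μ_{line B}| / σ = |22.7 − 17.7| / 8.7 = 0.5747
Noncentrality parameter: δ = d / √(1/n₁ + 1/n₂) = 0.5747 / √(1/81 + 1/63) = 3.4212
One-sided α = 0.02 → critical value z_{0.02} = 2.054.
Power = Φ(δ − 2.054) = Φ(1.367) = 0.9143.

Power ≈ 0.914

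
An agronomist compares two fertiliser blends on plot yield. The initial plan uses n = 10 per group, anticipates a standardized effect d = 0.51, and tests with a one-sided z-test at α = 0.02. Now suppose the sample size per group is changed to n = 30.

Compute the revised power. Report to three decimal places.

With n = 30 per group: δ = d·√(n/2) = 0.51 × √(30/2) = 1.9752. Critical value z_{0.02} = 2.054.
Revised power = Φ(δ − 2.054) = Φ(-0.079) = 0.4687.

Power ≈ 0.469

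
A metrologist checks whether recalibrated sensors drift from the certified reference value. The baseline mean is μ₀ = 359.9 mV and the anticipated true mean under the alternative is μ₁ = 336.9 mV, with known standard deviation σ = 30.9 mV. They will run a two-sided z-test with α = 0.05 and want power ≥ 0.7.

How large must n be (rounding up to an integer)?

Standardized effect: d = |μ₁ − μ₀| / σ = |336.9 − 359.9| / 30.9 = 0.7443
For power 0.7 need Φ(δ − z_{0.025}) = 0.7, so δ = z_{0.025} + z_{0.30} = 1.960 + 0.524 = 2.484.
(The Φ(−δ − z_{α/2}) term is vanishingly small for δ > 0 and is dropped in the standard sample-size formula.)
δ = d·√n ⇒ n = (δ/d)² = (2.484 / 0.7443)² = 11.14.
Rounding up, n = 12.

n = 12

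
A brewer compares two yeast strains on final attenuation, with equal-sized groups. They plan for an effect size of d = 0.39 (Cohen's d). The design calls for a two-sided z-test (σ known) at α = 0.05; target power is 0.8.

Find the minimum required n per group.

n = 104 per group

For power 0.8 need Φ(δ − z_{0.025}) = 0.8, so δ = z_{0.025} + z_{0.20} = 1.960 + 0.842 = 2.802.
(The Φ(−δ − z_{α/2}) term is vanishingly small for δ > 0 and is dropped in the standard sample-size formula.)
δ = d·√(n/2) ⇒ n = 2(δ/d)² = 2 × (2.802 / 0.39)² = 103.21.
Rounding up, n = 104 per group.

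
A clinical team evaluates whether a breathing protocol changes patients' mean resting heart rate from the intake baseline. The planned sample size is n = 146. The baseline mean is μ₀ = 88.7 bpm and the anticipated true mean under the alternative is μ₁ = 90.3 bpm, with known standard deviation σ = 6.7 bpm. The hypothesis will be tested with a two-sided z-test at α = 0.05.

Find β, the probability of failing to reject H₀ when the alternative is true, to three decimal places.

Standardized effect: d = |μ₁ − μ₀| / σ = |90.3 − 88.7| / 6.7 = 0.2388
Noncentrality parameter: δ = d·√n = 0.2388 × √146 = 2.8855
Critical value for a two-sided test at α = 0.05: z_{α/2} = 1.960.
Power = Φ(δ − 1.960) + Φ(−δ − 1.960) = Φ(0.926) + Φ(-4.845) = 0.8227 + 0.0000 = 0.8227.
Type II error: β = 1 − power = 1 − 0.8227 = 0.1773.

β ≈ 0.177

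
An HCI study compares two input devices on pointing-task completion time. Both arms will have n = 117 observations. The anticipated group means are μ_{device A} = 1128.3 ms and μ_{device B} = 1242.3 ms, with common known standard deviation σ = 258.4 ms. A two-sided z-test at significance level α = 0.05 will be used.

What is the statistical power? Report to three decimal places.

Power ≈ 0.921

Standardized effect: d = |μ_{device A} − μ_{device B}| / σ = |1128.3 − 1242.3| / 258.4 = 0.4412
Noncentrality parameter: δ = d·√(n/2) = 0.4412 × √(117/2) = 3.3744
Critical value for a two-sided test at α = 0.05: z_{α/2} = 1.960.
Power = Φ(δ − 1.960) + Φ(−δ − 1.960) = Φ(1.414) + Φ(-5.334) = 0.9214 + 0.0000 = 0.9214.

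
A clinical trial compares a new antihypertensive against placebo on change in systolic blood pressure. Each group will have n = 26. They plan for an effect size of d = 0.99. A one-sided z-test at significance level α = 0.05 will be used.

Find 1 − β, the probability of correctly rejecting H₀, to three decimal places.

Power ≈ 0.973

Noncentrality parameter: δ = d·√(n/2) = 0.99 × √(26/2) = 3.5695
One-sided α = 0.05 → critical value z_{0.05} = 1.645.
Power = P(Z > 1.645 − δ) = Φ(1.925) = 0.9729.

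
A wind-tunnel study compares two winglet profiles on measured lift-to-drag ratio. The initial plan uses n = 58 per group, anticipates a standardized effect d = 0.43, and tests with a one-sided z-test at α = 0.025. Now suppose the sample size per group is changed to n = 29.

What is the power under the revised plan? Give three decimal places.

With n = 29 per group: δ = d·√(n/2) = 0.43 × √(29/2) = 1.6374. Critical value z_{0.025} = 1.960.
Revised power = P(Z > 1.960 − δ) = Φ(-0.323) = 0.3735.

Power ≈ 0.374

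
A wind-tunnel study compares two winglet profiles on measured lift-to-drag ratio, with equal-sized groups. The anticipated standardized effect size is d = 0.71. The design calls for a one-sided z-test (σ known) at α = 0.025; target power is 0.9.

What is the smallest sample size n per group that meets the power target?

n = 42 per group

Set Φ(δ − 1.960) = 0.9; then δ − 1.960 = Φ⁻¹(0.9) = 1.282, giving δ = 3.242.
δ = d·√(n/2) ⇒ n = 2(δ/d)² = 2 × (3.242 / 0.71)² = 41.69.
Round up to the next whole unit.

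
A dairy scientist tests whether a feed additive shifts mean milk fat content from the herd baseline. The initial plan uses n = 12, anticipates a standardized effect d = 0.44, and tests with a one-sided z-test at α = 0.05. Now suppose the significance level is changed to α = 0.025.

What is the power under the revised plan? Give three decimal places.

δ = d·√n = 0.44 × √12 = 1.5242 (unchanged). New critical value: z_{0.025} = 1.960.
Revised power = P(Z > 1.960 − δ) = Φ(-0.436) = 0.3315.

Power ≈ 0.332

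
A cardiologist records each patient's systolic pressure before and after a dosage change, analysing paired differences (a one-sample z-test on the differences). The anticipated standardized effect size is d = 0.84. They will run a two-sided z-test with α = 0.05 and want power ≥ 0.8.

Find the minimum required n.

Set Φ(δ − 1.960) = 0.8; then δ − 1.960 = Φ⁻¹(0.8) = 0.842, giving δ = 2.802.
(The Φ(−δ − z_{α/2}) term is vanishingly small for δ > 0 and is dropped in the standard sample-size formula.)
δ = d·√n ⇒ n = (δ/d)² = (2.802 / 0.84)² = 11.12.
Rounding up, n = 12.

n = 12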